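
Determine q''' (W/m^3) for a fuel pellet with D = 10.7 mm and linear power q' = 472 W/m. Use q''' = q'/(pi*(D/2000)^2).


r = D / 2 / 1000 = 10.7 / 2 / 1000 = 0.00535 m
q''' = q' / (pi * r^2)
q''' = 472 / (pi * 0.00535^2)
q''' = 5.2491e+06 W/m^3

5.2491e+06


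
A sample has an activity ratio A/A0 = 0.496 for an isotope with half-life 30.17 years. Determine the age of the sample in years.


lambda = ln(2) / t_half = ln(2) / 30.17 = 0.02297472 /yr
t = -ln(A/A0) / lambda
t = -ln(0.496) / 0.02297472
t = 30.520 yr

30.520


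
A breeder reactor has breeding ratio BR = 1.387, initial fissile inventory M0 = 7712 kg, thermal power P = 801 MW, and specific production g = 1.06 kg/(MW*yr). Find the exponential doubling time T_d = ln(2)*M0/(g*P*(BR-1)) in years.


Breeding gain G = BR - 1 = 1.387 - 1 = 0.387
Fissile production rate = g * P * G = 1.06 * 801 * 0.387 = 328.58622 kg/yr
T_d = ln(2) * M0 / (g * P * G)
T_d = ln(2) * 7712 / 328.58622 = 16.268 yr

16.268


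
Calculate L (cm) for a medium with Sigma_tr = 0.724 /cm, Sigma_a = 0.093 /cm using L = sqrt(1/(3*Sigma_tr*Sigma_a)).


D = 1 / (3 * Sigma_tr) = 1 / (3 * 0.724) = 0.4604052 cm
L = sqrt(D / Sigma_a)
L = sqrt(0.4604052 / 0.093)
L = 2.2250 cm

2.2250


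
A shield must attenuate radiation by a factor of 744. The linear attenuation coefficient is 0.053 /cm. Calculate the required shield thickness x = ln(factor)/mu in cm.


x = ln(factor) / mu
x = ln(744) / 0.053
x = 124.76 cm

124.76


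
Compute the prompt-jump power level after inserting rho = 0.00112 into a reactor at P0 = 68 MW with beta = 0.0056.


P1/P0 = beta / (beta - rho)
P1/P0 = 0.0056 / (0.0056 - 0.00112) = 1.250000
P1 = 68 * 1.250000 = 85.000 MW

85.000


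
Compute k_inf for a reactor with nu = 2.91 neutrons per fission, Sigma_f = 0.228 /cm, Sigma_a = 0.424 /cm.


k_inf = nu * Sigma_f / Sigma_a
k_inf = 2.91 * 0.228 / 0.424
k_inf = 1.5648

1.5648


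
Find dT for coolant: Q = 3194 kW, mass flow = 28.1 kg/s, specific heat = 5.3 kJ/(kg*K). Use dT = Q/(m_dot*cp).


dT = Q / (m_dot * cp)
dT = 3194 / (28.1 * 5.3)
dT = 21.446 C

21.446


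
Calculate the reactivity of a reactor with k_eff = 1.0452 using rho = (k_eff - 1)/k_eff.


rho = (k_eff - 1) / k_eff
rho = (1.0452 - 1) / 1.0452
rho = 0.043245

0.043245


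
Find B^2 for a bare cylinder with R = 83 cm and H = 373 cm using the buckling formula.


B^2 = (2.405/R)^2 + (pi/H)^2
B^2 = (2.405/83)^2 + (pi/373)^2
B^2 = 9.1054e-04 /cm^2

9.1054e-04


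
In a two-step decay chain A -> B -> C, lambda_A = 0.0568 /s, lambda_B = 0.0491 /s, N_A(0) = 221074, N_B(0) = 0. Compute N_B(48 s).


N_B(t) = lambda_A * N_A0 / (lambda_B - lambda_A) * [exp(-lambda_A*t) - exp(-lambda_B*t)]
exp(-0.0568*48) = 0.06545450; exp(-0.0491*48) = 0.09472285
N_B = 0.0568 * 221074 / (0.0491 - 0.0568) * (0.06545450 - 0.09472285)
N_B = 47730

47730


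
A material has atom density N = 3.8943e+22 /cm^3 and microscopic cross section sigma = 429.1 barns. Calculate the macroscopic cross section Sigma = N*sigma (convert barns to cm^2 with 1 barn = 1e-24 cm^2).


Sigma = N * sigma_barns * 1e-24
Sigma = 3.8943e+22 * 429.1 * 1e-24
Sigma = 16.710 /cm

16.710


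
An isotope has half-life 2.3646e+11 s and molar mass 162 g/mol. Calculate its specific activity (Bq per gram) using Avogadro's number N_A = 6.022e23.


lambda = ln(2) / t_half = ln(2) / 2.3646e+11 = 2.931351e-12 /s
SA = lambda * N_A / M
SA = 2.931351e-12 * 6.022e23 / 162
SA = 1.0897e+10 Bq/g

1.0897e+10


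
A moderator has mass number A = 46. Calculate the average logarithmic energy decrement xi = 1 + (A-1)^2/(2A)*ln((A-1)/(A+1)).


xi = 1 + (A-1)^2/(2A) * ln((A-1)/(A+1))
xi = 1 + (46-1)^2/(2*46) * ln((46-1)/(46 +1))
xi = 0.042855

0.042855


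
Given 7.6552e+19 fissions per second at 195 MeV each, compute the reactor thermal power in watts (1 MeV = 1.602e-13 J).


P = fission_rate * E_MeV * 1.602e-13
P = 7.6552e+19 * 195 * 1.602e-13
P = 2.3914e+09 W

2.3914e+09


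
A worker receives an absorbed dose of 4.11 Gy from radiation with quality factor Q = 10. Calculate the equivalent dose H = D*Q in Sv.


H = D * Q
H = 4.11 * 10
H = 41.100 Sv

41.100


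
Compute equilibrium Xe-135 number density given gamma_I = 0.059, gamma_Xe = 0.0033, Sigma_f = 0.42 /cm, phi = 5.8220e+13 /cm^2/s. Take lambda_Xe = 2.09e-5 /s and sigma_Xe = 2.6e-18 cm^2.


Xe_eq = (gamma_I + gamma_Xe) * Sigma_f * phi / (lambda_Xe + sigma_Xe * phi)
Numerator = (0.059 + 0.0033) * 0.42 * 5.8220e+13 = 1.523385e+12
Denominator = 2.09e-5 + 2.6e-18 * 5.8220e+13 = 1.722720e-04
Xe_eq = 1.523385e+12 / 1.722720e-04 = 8.8429e+15 /cm^3

8.8429e+15


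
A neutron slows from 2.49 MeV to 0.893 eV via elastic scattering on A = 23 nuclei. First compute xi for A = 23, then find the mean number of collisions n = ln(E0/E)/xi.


xi = 1 + (A-1)^2/(2A)*ln((A-1)/(A+1)) = 0.08448899 (for A = 23)
n = ln(E0/E) / xi
n = ln(2.49e6 / 0.893) / 0.08448899
n = ln(2.788354e+06) / 0.08448899 = 175.66

175.66


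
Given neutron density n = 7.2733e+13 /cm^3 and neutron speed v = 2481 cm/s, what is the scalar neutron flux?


phi = n * v
phi = 7.2733e+13 * 2481
phi = 1.8045e+17 /cm^2/s

1.8045e+17


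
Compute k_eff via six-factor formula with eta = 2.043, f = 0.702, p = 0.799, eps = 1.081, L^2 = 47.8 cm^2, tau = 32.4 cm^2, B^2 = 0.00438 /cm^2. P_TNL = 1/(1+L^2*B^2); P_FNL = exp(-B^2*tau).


k_inf = eta*f*p*eps = 2.043*0.702*0.799*1.081 = 1.238734
P_TNL = 1/(1 + L^2*B^2) = 1/(1 + 47.8*0.00438) = 0.8268809
P_FNL = exp(-B^2*tau) = exp(-0.00438*32.4) = 0.8676976
k_eff = k_inf * P_TNL * P_FNL = 1.238734 * 0.8268809 * 0.8676976
k_eff = 0.88877

0.88877


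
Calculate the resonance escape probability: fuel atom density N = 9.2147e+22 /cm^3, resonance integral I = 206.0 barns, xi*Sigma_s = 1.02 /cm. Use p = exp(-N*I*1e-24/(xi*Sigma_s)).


p = exp(-N * I * 1e-24 / (xi*Sigma_s))
p = exp(-9.2147e+22 * 206.0 * 1e-24 / 1.02)
p = 8.2746e-09

8.2746e-09


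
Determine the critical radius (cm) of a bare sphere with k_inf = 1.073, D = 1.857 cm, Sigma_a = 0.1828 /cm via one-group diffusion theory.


L^2 = D / Sigma_a = 1.857 / 0.1828 = 10.15864 cm^2
B_m^2 = (k_inf - 1) / L^2 = (1.073 - 1) / 10.15864 = 0.007186001 /cm^2
For a bare sphere: B_g = pi/R, so R_c = pi / sqrt(B_m^2)
R_c = pi / sqrt(0.007186001) = 37.060 cm

37.060


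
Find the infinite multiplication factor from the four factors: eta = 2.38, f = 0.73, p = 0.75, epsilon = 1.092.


k_inf = eta * f * p * epsilon
k_inf = 2.38 * 0.73 * 0.75 * 1.092
k_inf = 1.4229

1.4229


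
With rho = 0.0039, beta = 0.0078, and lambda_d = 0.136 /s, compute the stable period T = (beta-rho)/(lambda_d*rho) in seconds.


T = (beta - rho) / (lambda_d * rho)
T = (0.0078 - 0.0039) / (0.136 * 0.0039)
T = 7.3529 s

7.3529


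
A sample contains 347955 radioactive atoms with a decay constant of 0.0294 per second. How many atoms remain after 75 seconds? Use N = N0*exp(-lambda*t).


N = N0 * exp(-lambda * t)
N = 347955 * exp(-0.0294 * 75)
N = 38362

38362


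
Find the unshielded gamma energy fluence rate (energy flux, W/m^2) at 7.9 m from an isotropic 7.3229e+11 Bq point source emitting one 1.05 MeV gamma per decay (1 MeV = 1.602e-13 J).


psi = A * E * 1.602e-13 / (4*pi*r^2)
psi = 7.3229e+11 * 1.05 * 1.602e-13 / (4*pi*7.9^2)
psi = 1.5706e-04 W/m^2

1.5706e-04


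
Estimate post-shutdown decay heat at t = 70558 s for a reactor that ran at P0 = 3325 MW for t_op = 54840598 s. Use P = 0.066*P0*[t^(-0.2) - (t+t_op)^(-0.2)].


P/P0 = 0.066 * [t^(-0.2) - (t + t_op)^(-0.2)]
P/P0 = 0.066 * [70558^(-0.2) - (70558 + 54840598)^(-0.2)]
P/P0 = 0.066 * [0.1072237 - 0.02831835] = 0.005207753
P = 3325 * 0.005207753 = 17.316 MW

17.316


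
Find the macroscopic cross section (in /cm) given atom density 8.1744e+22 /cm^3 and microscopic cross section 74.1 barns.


Sigma = N * sigma_barns * 1e-24
Sigma = 8.1744e+22 * 74.1 * 1e-24
Sigma = 6.0572 /cm

6.0572


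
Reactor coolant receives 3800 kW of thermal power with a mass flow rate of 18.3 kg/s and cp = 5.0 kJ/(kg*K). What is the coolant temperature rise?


dT = Q / (m_dot * cp)
dT = 3800 / (18.3 * 5.0)
dT = 41.530 C

41.530


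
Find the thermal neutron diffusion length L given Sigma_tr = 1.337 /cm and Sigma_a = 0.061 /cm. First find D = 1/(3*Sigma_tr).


D = 1 / (3 * Sigma_tr) = 1 / (3 * 1.337) = 0.2493144 cm
L = sqrt(D / Sigma_a)
L = sqrt(0.2493144 / 0.061)
L = 2.0217 cm

2.0217


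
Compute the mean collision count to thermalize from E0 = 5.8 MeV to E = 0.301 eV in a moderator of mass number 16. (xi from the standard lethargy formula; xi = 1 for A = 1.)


xi = 1 + (A-1)^2/(2A)*ln((A-1)/(A+1)) = 0.1199467 (for A = 16)
n = ln(E0/E) / xi
n = ln(5.8e6 / 0.301) / 0.1199467
n = ln(1.926910e+07) / 0.1199467 = 139.85

139.85


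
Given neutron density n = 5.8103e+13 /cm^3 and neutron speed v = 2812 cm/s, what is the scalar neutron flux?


phi = n * v
phi = 5.8103e+13 * 2812
phi = 1.6339e+17 /cm^2/s

1.6339e+17


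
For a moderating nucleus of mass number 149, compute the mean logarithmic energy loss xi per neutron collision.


xi = 1 + (A-1)^2/(2A) * ln((A-1)/(A+1))
xi = 1 + (149-1)^2/(2*149) * ln((149-1)/(149 +1))
xi = 0.013363

0.013363


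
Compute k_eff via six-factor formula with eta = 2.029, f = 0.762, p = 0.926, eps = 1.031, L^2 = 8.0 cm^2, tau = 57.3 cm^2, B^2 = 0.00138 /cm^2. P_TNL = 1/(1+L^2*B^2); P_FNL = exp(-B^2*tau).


k_inf = eta*f*p*eps = 2.029*0.762*0.926*1.031 = 1.476069
P_TNL = 1/(1 + L^2*B^2) = 1/(1 + 8.0*0.00138) = 0.9890806
P_FNL = exp(-B^2*tau) = exp(-0.00138*57.3) = 0.9239715
k_eff = k_inf * P_TNL * P_FNL = 1.476069 * 0.9890806 * 0.9239715
k_eff = 1.3490

1.3490


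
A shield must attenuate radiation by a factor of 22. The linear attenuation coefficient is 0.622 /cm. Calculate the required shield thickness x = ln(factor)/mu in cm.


x = ln(factor) / mu
x = ln(22) / 0.622
x = 4.9695 cm

4.9695


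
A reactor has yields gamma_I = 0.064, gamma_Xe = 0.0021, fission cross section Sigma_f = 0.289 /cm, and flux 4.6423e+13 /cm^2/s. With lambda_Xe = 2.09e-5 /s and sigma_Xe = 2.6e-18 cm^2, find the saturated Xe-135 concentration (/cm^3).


Xe_eq = (gamma_I + gamma_Xe) * Sigma_f * phi / (lambda_Xe + sigma_Xe * phi)
Numerator = (0.064 + 0.0021) * 0.289 * 4.6423e+13 = 8.868139e+11
Denominator = 2.09e-5 + 2.6e-18 * 4.6423e+13 = 1.415998e-04
Xe_eq = 8.868139e+11 / 1.415998e-04 = 6.2628e+15 /cm^3

6.2628e+15


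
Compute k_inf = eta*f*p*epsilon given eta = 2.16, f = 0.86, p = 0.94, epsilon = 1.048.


k_inf = eta * f * p * epsilon
k_inf = 2.16 * 0.86 * 0.94 * 1.048
k_inf = 1.8300

1.8300


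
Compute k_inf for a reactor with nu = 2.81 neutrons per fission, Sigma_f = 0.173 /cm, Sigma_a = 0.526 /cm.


k_inf = nu * Sigma_f / Sigma_a
k_inf = 2.81 * 0.173 / 0.526
k_inf = 0.92420

0.92420


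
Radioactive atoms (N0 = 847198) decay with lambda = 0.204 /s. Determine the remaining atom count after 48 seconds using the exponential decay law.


N = N0 * exp(-lambda * t)
N = 847198 * exp(-0.204 * 48)
N = 47.356

47.356


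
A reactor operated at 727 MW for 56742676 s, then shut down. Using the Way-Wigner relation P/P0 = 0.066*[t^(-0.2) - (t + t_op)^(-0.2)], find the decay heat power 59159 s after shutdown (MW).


P/P0 = 0.066 * [t^(-0.2) - (t + t_op)^(-0.2)]
P/P0 = 0.066 * [59159^(-0.2) - (59159 + 56742676)^(-0.2)]
P/P0 = 0.066 * [0.1110698 - 0.02812727] = 0.005474207
P = 727 * 0.005474207 = 3.9797 MW

3.9797


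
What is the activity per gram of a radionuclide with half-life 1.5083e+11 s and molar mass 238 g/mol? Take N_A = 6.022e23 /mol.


lambda = ln(2) / t_half = ln(2) / 1.5083e+11 = 4.595552e-12 /s
SA = lambda * N_A / M
SA = 4.595552e-12 * 6.022e23 / 238
SA = 1.1628e+10 Bq/g

1.1628e+10


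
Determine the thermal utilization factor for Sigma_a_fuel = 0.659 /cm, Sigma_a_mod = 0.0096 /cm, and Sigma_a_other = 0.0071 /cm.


f = Sigma_a_fuel / (Sigma_a_fuel + Sigma_a_mod + Sigma_a_other)
f = 0.659 / (0.659 + 0.0096 + 0.0071)
f = 0.97528

0.97528


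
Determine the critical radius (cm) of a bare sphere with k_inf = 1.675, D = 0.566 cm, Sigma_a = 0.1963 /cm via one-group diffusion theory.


L^2 = D / Sigma_a = 0.566 / 0.1963 = 2.883342 cm^2
B_m^2 = (k_inf - 1) / L^2 = (1.675 - 1) / 2.883342 = 0.2341033 /cm^2
For a bare sphere: B_g = pi/R, so R_c = pi / sqrt(B_m^2)
R_c = pi / sqrt(0.2341033) = 6.4930 cm

6.4930


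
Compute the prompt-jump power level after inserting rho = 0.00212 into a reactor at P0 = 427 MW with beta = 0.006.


P1/P0 = beta / (beta - rho)
P1/P0 = 0.006 / (0.006 - 0.00212) = 1.546392
P1 = 427 * 1.546392 = 660.31 MW

660.31


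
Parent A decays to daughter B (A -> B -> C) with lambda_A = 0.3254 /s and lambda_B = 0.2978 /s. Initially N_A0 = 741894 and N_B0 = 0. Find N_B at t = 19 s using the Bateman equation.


N_B(t) = lambda_A * N_A0 / (lambda_B - lambda_A) * [exp(-lambda_A*t) - exp(-lambda_B*t)]
exp(-0.3254*19) = 0.002065052; exp(-0.2978*19) = 0.003488791
N_B = 0.3254 * 741894 / (0.2978 - 0.3254) * (0.002065052 - 0.003488791)
N_B = 12453

12453


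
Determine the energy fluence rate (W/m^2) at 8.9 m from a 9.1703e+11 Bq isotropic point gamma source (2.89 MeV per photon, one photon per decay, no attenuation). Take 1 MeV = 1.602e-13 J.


psi = A * E * 1.602e-13 / (4*pi*r^2)
psi = 9.1703e+11 * 2.89 * 1.602e-13 / (4*pi*8.9^2)
psi = 4.2653e-04 W/m^2

4.2653e-04


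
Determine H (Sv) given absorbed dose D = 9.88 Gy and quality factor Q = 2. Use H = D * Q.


H = D * Q
H = 9.88 * 2
H = 19.760 Sv

19.760


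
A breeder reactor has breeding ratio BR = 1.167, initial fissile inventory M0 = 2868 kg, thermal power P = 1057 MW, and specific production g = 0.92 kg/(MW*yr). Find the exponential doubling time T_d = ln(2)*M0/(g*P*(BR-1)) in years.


Breeding gain G = BR - 1 = 1.167 - 1 = 0.167
Fissile production rate = g * P * G = 0.92 * 1057 * 0.167 = 162.39748 kg/yr
T_d = ln(2) * M0 / (g * P * G)
T_d = ln(2) * 2868 / 162.39748 = 12.241 yr

12.241


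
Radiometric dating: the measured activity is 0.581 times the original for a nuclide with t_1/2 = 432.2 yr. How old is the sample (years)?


lambda = ln(2) / t_half = ln(2) / 432.2 = 0.001603765 /yr
t = -ln(A/A0) / lambda
t = -ln(0.581) / 0.001603765
t = 338.58 yr

338.58


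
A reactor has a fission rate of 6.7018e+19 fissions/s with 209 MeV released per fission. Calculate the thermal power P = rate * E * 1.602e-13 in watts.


P = fission_rate * E_MeV * 1.602e-13
P = 6.7018e+19 * 209 * 1.602e-13
P = 2.2439e+09 W

2.2439e+09


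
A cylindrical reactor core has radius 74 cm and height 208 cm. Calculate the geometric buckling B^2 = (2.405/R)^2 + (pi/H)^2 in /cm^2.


B^2 = (2.405/R)^2 + (pi/H)^2
B^2 = (2.405/74)^2 + (pi/208)^2
B^2 = 0.0012844 /cm^2

0.0012844


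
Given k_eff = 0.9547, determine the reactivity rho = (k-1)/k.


rho = (k_eff - 1) / k_eff
rho = (0.9547 - 1) / 0.9547
rho = -0.047449

-0.047449


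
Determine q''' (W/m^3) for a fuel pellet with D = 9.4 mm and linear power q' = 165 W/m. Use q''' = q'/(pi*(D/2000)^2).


r = D / 2 / 1000 = 9.4 / 2 / 1000 = 0.0047 m
q''' = q' / (pi * r^2)
q''' = 165 / (pi * 0.0047^2)
q''' = 2.3776e+06 W/m^3

2.3776e+06


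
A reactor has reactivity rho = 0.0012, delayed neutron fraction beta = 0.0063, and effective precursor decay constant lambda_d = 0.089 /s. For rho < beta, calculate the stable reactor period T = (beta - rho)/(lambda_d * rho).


T = (beta - rho) / (lambda_d * rho)
T = (0.0063 - 0.0012) / (0.089 * 0.0012)
T = 47.753 s

47.753


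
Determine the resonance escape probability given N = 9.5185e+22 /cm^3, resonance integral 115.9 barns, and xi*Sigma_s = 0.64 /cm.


p = exp(-N * I * 1e-24 / (xi*Sigma_s))
p = exp(-9.5185e+22 * 115.9 * 1e-24 / 0.64)
p = 3.2650e-08

3.2650e-08


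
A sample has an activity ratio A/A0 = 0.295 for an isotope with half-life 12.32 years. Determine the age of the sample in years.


lambda = ln(2) / t_half = ln(2) / 12.32 = 0.05626195 /yr
t = -ln(A/A0) / lambda
t = -ln(0.295) / 0.05626195
t = 21.698 yr

21.698


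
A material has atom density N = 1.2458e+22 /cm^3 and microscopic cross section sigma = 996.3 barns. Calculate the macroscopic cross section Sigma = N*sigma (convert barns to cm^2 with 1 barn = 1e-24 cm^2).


Sigma = N * sigma_barns * 1e-24
Sigma = 1.2458e+22 * 996.3 * 1e-24
Sigma = 12.412 /cm

12.412


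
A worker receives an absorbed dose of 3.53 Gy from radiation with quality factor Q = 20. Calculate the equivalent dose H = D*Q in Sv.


H = D * Q
H = 3.53 * 20
H = 70.600 Sv

70.600


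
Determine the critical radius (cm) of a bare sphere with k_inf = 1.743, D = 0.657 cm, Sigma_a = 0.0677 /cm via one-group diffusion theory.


L^2 = D / Sigma_a = 0.657 / 0.0677 = 9.704579 cm^2
B_m^2 = (k_inf - 1) / L^2 = (1.743 - 1) / 9.704579 = 0.07656180 /cm^2
For a bare sphere: B_g = pi/R, so R_c = pi / sqrt(B_m^2)
R_c = pi / sqrt(0.07656180) = 11.354 cm

11.354


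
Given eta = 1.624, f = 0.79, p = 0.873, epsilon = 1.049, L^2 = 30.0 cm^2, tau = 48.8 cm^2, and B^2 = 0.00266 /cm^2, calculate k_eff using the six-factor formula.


k_inf = eta*f*p*eps = 1.624*0.79*0.873*1.049 = 1.174905
P_TNL = 1/(1 + L^2*B^2) = 1/(1 + 30.0*0.00266) = 0.9260974
P_FNL = exp(-B^2*tau) = exp(-0.00266*48.8) = 0.8782640
k_eff = k_inf * P_TNL * P_FNL = 1.174905 * 0.9260974 * 0.8782640
k_eff = 0.95562

0.95562


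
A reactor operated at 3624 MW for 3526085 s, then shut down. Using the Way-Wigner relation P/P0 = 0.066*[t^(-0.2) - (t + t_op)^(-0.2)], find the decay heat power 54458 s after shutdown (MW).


P/P0 = 0.066 * [t^(-0.2) - (t + t_op)^(-0.2)]
P/P0 = 0.066 * [54458^(-0.2) - (54458 + 3526085)^(-0.2)]
P/P0 = 0.066 * [0.1129244 - 0.04888889] = 0.004226344
P = 3624 * 0.004226344 = 15.316 MW

15.316


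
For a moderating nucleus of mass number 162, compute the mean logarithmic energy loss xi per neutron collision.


xi = 1 + (A-1)^2/(2A) * ln((A-1)/(A+1))
xi = 1 + (162-1)^2/(2*162) * ln((162-1)/(162 +1))
xi = 0.012295

0.012295


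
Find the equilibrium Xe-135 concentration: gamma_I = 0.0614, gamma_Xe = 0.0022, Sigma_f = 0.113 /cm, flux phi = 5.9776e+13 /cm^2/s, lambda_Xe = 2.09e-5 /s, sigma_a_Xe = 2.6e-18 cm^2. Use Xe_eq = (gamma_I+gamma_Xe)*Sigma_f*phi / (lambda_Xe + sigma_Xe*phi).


Xe_eq = (gamma_I + gamma_Xe) * Sigma_f * phi / (lambda_Xe + sigma_Xe * phi)
Numerator = (0.0614 + 0.0022) * 0.113 * 5.9776e+13 = 4.295982e+11
Denominator = 2.09e-5 + 2.6e-18 * 5.9776e+13 = 1.763176e-04
Xe_eq = 4.295982e+11 / 1.763176e-04 = 2.4365e+15 /cm^3

2.4365e+15


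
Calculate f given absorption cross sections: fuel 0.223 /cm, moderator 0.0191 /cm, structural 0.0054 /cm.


f = Sigma_a_fuel / (Sigma_a_fuel + Sigma_a_mod + Sigma_a_other)
f = 0.223 / (0.223 + 0.0191 + 0.0054)
f = 0.90101

0.90101


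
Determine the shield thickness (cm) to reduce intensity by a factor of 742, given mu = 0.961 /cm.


x = ln(factor) / mu
x = ln(742) / 0.961
x = 6.8776 cm

6.8776


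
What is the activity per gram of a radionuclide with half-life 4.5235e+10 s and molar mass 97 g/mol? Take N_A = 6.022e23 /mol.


lambda = ln(2) / t_half = ln(2) / 4.5235e+10 = 1.532325e-11 /s
SA = lambda * N_A / M
SA = 1.532325e-11 * 6.022e23 / 97
SA = 9.5131e+10 Bq/g

9.5131e+10


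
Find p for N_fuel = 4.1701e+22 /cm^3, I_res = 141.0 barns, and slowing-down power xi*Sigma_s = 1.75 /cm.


p = exp(-N * I * 1e-24 / (xi*Sigma_s))
p = exp(-4.1701e+22 * 141.0 * 1e-24 / 1.75)
p = 0.034738

0.034738


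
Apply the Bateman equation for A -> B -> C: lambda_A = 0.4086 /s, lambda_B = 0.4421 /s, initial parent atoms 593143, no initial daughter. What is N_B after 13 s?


N_B(t) = lambda_A * N_A0 / (lambda_B - lambda_A) * [exp(-lambda_A*t) - exp(-lambda_B*t)]
exp(-0.4086*13) = 0.004933039; exp(-0.4421*13) = 0.003191386
N_B = 0.4086 * 593143 / (0.4421 - 0.4086) * (0.004933039 - 0.003191386)
N_B = 12600

12600


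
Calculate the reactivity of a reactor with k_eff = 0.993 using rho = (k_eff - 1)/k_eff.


rho = (k_eff - 1) / k_eff
rho = (0.993 - 1) / 0.993
rho = -0.0070493

-0.0070493


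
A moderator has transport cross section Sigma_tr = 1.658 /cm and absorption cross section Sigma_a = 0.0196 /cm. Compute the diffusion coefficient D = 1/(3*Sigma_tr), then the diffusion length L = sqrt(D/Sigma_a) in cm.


D = 1 / (3 * Sigma_tr) = 1 / (3 * 1.658) = 0.2010454 cm
L = sqrt(D / Sigma_a)
L = sqrt(0.2010454 / 0.0196)
L = 3.2027 cm

3.2027


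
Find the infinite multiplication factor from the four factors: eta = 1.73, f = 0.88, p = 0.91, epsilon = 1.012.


k_inf = eta * f * p * epsilon
k_inf = 1.73 * 0.88 * 0.91 * 1.012
k_inf = 1.4020

1.4020


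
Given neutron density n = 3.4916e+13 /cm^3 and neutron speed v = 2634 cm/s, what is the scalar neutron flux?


phi = n * v
phi = 3.4916e+13 * 2634
phi = 9.1969e+16 /cm^2/s

9.1969e+16


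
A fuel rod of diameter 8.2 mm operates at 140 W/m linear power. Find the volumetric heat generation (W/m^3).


r = D / 2 / 1000 = 8.2 / 2 / 1000 = 0.0041 m
q''' = q' / (pi * r^2)
q''' = 140 / (pi * 0.0041^2)
q''' = 2.6510e+06 W/m^3

2.6510e+06


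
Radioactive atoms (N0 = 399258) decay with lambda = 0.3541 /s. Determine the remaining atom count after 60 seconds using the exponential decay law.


N = N0 * exp(-lambda * t)
N = 399258 * exp(-0.3541 * 60)
N = 2.3672e-04

2.3672e-04


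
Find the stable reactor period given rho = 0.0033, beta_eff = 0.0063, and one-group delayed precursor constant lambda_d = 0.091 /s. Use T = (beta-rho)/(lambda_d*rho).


T = (beta - rho) / (lambda_d * rho)
T = (0.0063 - 0.0033) / (0.091 * 0.0033)
T = 9.9900 s

9.9900


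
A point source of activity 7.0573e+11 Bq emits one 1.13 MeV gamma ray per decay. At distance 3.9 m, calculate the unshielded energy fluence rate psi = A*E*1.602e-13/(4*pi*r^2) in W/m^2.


psi = A * E * 1.602e-13 / (4*pi*r^2)
psi = 7.0573e+11 * 1.13 * 1.602e-13 / (4*pi*3.9^2)
psi = 6.6841e-04 W/m^2

6.6841e-04


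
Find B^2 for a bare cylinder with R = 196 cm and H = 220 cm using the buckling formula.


B^2 = (2.405/R)^2 + (pi/H)^2
B^2 = (2.405/196)^2 + (pi/220)^2
B^2 = 3.5448e-04 /cm^2

3.5448e-04


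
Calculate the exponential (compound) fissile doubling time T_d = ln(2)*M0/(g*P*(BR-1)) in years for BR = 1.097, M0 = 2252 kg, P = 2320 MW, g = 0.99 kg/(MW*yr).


Breeding gain G = BR - 1 = 1.097 - 1 = 0.097
Fissile production rate = g * P * G = 0.99 * 2320 * 0.097 = 222.7896 kg/yr
T_d = ln(2) * M0 / (g * P * G)
T_d = ln(2) * 2252 / 222.7896 = 7.0065 yr

7.0065


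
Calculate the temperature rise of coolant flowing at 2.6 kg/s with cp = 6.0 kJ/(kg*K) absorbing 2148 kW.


dT = Q / (m_dot * cp)
dT = 2148 / (2.6 * 6.0)
dT = 137.69 C

137.69


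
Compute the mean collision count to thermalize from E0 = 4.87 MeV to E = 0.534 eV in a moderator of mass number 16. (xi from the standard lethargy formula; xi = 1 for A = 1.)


xi = 1 + (A-1)^2/(2A)*ln((A-1)/(A+1)) = 0.1199467 (for A = 16)
n = ln(E0/E) / xi
n = ln(4.87e6 / 0.534) / 0.1199467
n = ln(9.119850e+06) / 0.1199467 = 133.61

133.61


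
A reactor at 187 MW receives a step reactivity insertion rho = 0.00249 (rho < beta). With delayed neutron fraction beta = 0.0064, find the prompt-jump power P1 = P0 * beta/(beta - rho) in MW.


P1/P0 = beta / (beta - rho)
P1/P0 = 0.0064 / (0.0064 - 0.00249) = 1.636829
P1 = 187 * 1.636829 = 306.09 MW

306.09


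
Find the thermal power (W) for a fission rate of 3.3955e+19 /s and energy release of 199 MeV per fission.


P = fission_rate * E_MeV * 1.602e-13
P = 3.3955e+19 * 199 * 1.602e-13
P = 1.0825e+09 W

1.0825e+09


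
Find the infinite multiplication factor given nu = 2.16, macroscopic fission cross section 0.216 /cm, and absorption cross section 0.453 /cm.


k_inf = nu * Sigma_f / Sigma_a
k_inf = 2.16 * 0.216 / 0.453
k_inf = 1.0299

1.0299


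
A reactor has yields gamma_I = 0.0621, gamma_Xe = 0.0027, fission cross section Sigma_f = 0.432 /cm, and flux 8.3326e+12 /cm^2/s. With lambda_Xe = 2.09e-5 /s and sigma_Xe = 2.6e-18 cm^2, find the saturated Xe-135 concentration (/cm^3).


Xe_eq = (gamma_I + gamma_Xe) * Sigma_f * phi / (lambda_Xe + sigma_Xe * phi)
Numerator = (0.0621 + 0.0027) * 0.432 * 8.3326e+12 = 2.332595e+11
Denominator = 2.09e-5 + 2.6e-18 * 8.3326e+12 = 4.256476e-05
Xe_eq = 2.332595e+11 / 4.256476e-05 = 5.4801e+15 /cm^3

5.4801e+15


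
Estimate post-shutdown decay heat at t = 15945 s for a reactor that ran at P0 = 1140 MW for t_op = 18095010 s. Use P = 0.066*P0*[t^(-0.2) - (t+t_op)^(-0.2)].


P/P0 = 0.066 * [t^(-0.2) - (t + t_op)^(-0.2)]
P/P0 = 0.066 * [15945^(-0.2) - (15945 + 18095010)^(-0.2)]
P/P0 = 0.066 * [0.1443694 - 0.03535182] = 0.007195160
P = 1140 * 0.007195160 = 8.2025 MW

8.2025


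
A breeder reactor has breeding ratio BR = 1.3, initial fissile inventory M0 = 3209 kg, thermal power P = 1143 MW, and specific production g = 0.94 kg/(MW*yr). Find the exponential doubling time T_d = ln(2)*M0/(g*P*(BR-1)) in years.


Breeding gain G = BR - 1 = 1.3 - 1 = 0.3
Fissile production rate = g * P * G = 0.94 * 1143 * 0.3 = 322.326 kg/yr
T_d = ln(2) * M0 / (g * P * G)
T_d = ln(2) * 3209 / 322.326 = 6.9008 yr

6.9008


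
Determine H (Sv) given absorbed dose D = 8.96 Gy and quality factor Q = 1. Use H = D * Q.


H = D * Q
H = 8.96 * 1
H = 8.9600 Sv

8.9600


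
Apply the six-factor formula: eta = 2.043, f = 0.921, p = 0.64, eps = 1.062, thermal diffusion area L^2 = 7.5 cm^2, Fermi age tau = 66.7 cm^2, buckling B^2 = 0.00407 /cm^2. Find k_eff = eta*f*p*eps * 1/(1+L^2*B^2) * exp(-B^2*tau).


k_inf = eta*f*p*eps = 2.043*0.921*0.64*1.062 = 1.278888
P_TNL = 1/(1 + L^2*B^2) = 1/(1 + 7.5*0.00407) = 0.9703792
P_FNL = exp(-B^2*tau) = exp(-0.00407*66.7) = 0.7622589
k_eff = k_inf * P_TNL * P_FNL = 1.278888 * 0.9703792 * 0.7622589
k_eff = 0.94597

0.94597


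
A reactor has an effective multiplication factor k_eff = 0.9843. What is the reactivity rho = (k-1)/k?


rho = (k_eff - 1) / k_eff
rho = (0.9843 - 1) / 0.9843
rho = -0.015950

-0.015950


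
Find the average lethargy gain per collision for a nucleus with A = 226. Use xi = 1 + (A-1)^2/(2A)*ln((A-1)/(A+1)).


xi = 1 + (A-1)^2/(2A) * ln((A-1)/(A+1))
xi = 1 + (226-1)^2/(2*226) * ln((226-1)/(226 +1))
xi = 0.0088235

0.0088235


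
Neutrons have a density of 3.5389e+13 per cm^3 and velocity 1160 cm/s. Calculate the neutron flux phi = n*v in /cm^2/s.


phi = n * v
phi = 3.5389e+13 * 1160
phi = 4.1051e+16 /cm^2/s

4.1051e+16


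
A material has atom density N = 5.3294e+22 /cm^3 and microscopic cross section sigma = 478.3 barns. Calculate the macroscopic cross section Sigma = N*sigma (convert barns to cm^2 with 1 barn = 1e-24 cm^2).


Sigma = N * sigma_barns * 1e-24
Sigma = 5.3294e+22 * 478.3 * 1e-24
Sigma = 25.491 /cm

25.491


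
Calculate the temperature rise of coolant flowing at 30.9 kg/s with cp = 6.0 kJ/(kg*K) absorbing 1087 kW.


dT = Q / (m_dot * cp)
dT = 1087 / (30.9 * 6.0)
dT = 5.8630 C

5.8630


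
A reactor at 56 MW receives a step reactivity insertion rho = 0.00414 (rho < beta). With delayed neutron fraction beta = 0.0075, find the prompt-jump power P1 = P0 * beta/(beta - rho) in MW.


P1/P0 = beta / (beta - rho)
P1/P0 = 0.0075 / (0.0075 - 0.00414) = 2.232143
P1 = 56 * 2.232143 = 125.00 MW

125.00


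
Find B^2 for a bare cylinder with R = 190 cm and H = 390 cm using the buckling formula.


B^2 = (2.405/R)^2 + (pi/H)^2
B^2 = (2.405/190)^2 + (pi/390)^2
B^2 = 2.2511e-04 /cm^2

2.2511e-04


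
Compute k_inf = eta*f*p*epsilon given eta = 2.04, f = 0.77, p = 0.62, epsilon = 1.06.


k_inf = eta * f * p * epsilon
k_inf = 2.04 * 0.77 * 0.62 * 1.06
k_inf = 1.0323

1.0323


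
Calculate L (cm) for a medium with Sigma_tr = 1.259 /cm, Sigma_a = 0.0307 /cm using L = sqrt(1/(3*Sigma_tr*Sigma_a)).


D = 1 / (3 * Sigma_tr) = 1 / (3 * 1.259) = 0.2647604 cm
L = sqrt(D / Sigma_a)
L = sqrt(0.2647604 / 0.0307)
L = 2.9367 cm

2.9367


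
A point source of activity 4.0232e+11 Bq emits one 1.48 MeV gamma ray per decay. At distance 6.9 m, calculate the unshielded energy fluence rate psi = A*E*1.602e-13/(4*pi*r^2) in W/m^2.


psi = A * E * 1.602e-13 / (4*pi*r^2)
psi = 4.0232e+11 * 1.48 * 1.602e-13 / (4*pi*6.9^2)
psi = 1.5944e-04 W/m^2

1.5944e-04


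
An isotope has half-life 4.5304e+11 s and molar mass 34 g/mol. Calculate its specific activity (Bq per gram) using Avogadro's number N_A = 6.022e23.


lambda = ln(2) / t_half = ln(2) / 4.5304e+11 = 1.529991e-12 /s
SA = lambda * N_A / M
SA = 1.529991e-12 * 6.022e23 / 34
SA = 2.7099e+10 Bq/g

2.7099e+10


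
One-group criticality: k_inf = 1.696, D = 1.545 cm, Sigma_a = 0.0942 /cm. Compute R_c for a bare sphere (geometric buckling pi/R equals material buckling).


L^2 = D / Sigma_a = 1.545 / 0.0942 = 16.40127 cm^2
B_m^2 = (k_inf - 1) / L^2 = (1.696 - 1) / 16.40127 = 0.04243574 /cm^2
For a bare sphere: B_g = pi/R, so R_c = pi / sqrt(B_m^2)
R_c = pi / sqrt(0.04243574) = 15.250 cm

15.250


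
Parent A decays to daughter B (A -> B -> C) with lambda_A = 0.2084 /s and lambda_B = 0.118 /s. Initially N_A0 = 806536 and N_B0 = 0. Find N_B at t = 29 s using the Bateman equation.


N_B(t) = lambda_A * N_A0 / (lambda_B - lambda_A) * [exp(-lambda_A*t) - exp(-lambda_B*t)]
exp(-0.2084*29) = 0.002373001; exp(-0.118*29) = 0.03264708
N_B = 0.2084 * 806536 / (0.118 - 0.2084) * (0.002373001 - 0.03264708)
N_B = 56289

56289


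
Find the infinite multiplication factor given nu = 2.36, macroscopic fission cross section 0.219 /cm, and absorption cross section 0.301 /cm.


k_inf = nu * Sigma_f / Sigma_a
k_inf = 2.36 * 0.219 / 0.301
k_inf = 1.7171

1.7171


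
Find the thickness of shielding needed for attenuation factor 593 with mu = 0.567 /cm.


x = ln(factor) / mu
x = ln(593) / 0.567
x = 11.261 cm

11.261


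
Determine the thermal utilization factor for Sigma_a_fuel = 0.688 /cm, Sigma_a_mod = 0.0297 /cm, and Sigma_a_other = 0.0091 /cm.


f = Sigma_a_fuel / (Sigma_a_fuel + Sigma_a_mod + Sigma_a_other)
f = 0.688 / (0.688 + 0.0297 + 0.0091)
f = 0.94662

0.94662


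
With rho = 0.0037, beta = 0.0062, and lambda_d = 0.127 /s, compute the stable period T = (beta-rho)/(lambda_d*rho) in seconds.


T = (beta - rho) / (lambda_d * rho)
T = (0.0062 - 0.0037) / (0.127 * 0.0037)
T = 5.3203 s

5.3203


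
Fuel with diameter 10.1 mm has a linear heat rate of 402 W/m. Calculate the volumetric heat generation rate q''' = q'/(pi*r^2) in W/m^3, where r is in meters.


r = D / 2 / 1000 = 10.1 / 2 / 1000 = 0.00505 m
q''' = q' / (pi * r^2)
q''' = 402 / (pi * 0.00505^2)
q''' = 5.0176e+06 W/m^3

5.0176e+06


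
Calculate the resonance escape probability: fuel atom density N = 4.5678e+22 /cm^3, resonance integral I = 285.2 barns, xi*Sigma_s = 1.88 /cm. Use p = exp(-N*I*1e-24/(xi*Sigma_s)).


p = exp(-N * I * 1e-24 / (xi*Sigma_s))
p = exp(-4.5678e+22 * 285.2 * 1e-24 / 1.88)
p = 9.7854e-04

9.7854e-04


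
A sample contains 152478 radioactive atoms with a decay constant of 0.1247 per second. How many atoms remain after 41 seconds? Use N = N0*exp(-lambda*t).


N = N0 * exp(-lambda * t)
N = 152478 * exp(-0.1247 * 41)
N = 917.89

917.89


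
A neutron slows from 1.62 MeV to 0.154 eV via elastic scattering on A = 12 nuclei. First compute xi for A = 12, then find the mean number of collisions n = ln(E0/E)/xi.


xi = 1 + (A-1)^2/(2A)*ln((A-1)/(A+1)) = 0.1577690 (for A = 12)
n = ln(E0/E) / xi
n = ln(1.62e6 / 0.154) / 0.1577690
n = ln(1.051948e+07) / 0.1577690 = 102.48

102.48


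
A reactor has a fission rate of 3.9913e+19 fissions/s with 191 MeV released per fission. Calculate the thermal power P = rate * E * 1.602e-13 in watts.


P = fission_rate * E_MeV * 1.602e-13
P = 3.9913e+19 * 191 * 1.602e-13
P = 1.2213e+09 W

1.2213e+09


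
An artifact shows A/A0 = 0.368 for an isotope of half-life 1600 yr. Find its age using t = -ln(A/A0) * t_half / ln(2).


lambda = ln(2) / t_half = ln(2) / 1600 = 4.332170e-04 /yr
t = -ln(A/A0) / lambda
t = -ln(0.368) / 4.332170e-04
t = 2307.6 yr

2307.6


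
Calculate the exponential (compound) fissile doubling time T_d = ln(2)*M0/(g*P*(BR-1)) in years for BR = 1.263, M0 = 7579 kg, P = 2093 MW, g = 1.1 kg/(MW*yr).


Breeding gain G = BR - 1 = 1.263 - 1 = 0.263
Fissile production rate = g * P * G = 1.1 * 2093 * 0.263 = 605.5049 kg/yr
T_d = ln(2) * M0 / (g * P * G)
T_d = ln(2) * 7579 / 605.5049 = 8.6760 yr

8.6760


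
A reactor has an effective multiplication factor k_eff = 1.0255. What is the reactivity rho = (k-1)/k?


rho = (k_eff - 1) / k_eff
rho = (1.0255 - 1) / 1.0255
rho = 0.024866

0.024866


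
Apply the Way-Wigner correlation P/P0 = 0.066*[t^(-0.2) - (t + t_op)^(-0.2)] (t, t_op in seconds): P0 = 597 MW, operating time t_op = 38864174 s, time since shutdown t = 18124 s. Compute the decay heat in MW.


P/P0 = 0.066 * [t^(-0.2) - (t + t_op)^(-0.2)]
P/P0 = 0.066 * [18124^(-0.2) - (18124 + 38864174)^(-0.2)]
P/P0 = 0.066 * [0.1407178 - 0.03034238] = 0.007284778
P = 597 * 0.007284778 = 4.3490 MW

4.3490


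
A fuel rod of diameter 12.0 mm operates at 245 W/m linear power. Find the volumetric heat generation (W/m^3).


r = D / 2 / 1000 = 12.0 / 2 / 1000 = 0.006 m
q''' = q' / (pi * r^2)
q''' = 245 / (pi * 0.006^2)
q''' = 2.1663e+06 W/m^3

2.1663e+06


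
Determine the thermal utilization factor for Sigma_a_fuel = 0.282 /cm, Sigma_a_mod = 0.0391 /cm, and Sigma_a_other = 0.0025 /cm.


f = Sigma_a_fuel / (Sigma_a_fuel + Sigma_a_mod + Sigma_a_other)
f = 0.282 / (0.282 + 0.0391 + 0.0025)
f = 0.87145

0.87145


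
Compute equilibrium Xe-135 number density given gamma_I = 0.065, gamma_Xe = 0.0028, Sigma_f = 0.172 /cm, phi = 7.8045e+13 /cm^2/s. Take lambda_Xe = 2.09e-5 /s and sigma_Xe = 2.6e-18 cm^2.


Xe_eq = (gamma_I + gamma_Xe) * Sigma_f * phi / (lambda_Xe + sigma_Xe * phi)
Numerator = (0.065 + 0.0028) * 0.172 * 7.8045e+13 = 9.101296e+11
Denominator = 2.09e-5 + 2.6e-18 * 7.8045e+13 = 2.238170e-04
Xe_eq = 9.101296e+11 / 2.238170e-04 = 4.0664e+15 /cm^3

4.0664e+15


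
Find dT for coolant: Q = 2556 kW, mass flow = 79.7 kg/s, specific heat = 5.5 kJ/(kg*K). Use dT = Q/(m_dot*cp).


dT = Q / (m_dot * cp)
dT = 2556 / (79.7 * 5.5)
dT = 5.8310 C

5.8310


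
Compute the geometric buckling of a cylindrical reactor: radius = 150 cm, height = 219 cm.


B^2 = (2.405/R)^2 + (pi/H)^2
B^2 = (2.405/150)^2 + (pi/219)^2
B^2 = 4.6285e-04 /cm^2

4.6285e-04


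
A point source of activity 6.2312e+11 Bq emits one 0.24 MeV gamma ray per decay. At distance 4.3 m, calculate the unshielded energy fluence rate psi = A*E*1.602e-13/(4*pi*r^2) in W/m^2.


psi = A * E * 1.602e-13 / (4*pi*r^2)
psi = 6.2312e+11 * 0.24 * 1.602e-13 / (4*pi*4.3^2)
psi = 1.0311e-04 W/m^2

1.0311e-04


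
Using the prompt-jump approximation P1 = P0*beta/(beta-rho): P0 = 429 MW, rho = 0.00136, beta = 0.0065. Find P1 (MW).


P1/P0 = beta / (beta - rho)
P1/P0 = 0.0065 / (0.0065 - 0.00136) = 1.264591
P1 = 429 * 1.264591 = 542.51 MW

542.51


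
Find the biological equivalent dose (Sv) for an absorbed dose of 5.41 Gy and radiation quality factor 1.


H = D * Q
H = 5.41 * 1
H = 5.4100 Sv

5.4100


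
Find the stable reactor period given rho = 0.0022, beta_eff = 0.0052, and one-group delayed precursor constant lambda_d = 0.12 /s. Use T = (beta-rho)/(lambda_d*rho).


T = (beta - rho) / (lambda_d * rho)
T = (0.0052 - 0.0022) / (0.12 * 0.0022)
T = 11.364 s

11.364


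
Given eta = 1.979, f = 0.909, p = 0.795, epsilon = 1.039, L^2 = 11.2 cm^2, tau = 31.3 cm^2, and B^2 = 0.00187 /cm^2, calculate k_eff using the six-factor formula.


k_inf = eta*f*p*eps = 1.979*0.909*0.795*1.039 = 1.485909
P_TNL = 1/(1 + L^2*B^2) = 1/(1 + 11.2*0.00187) = 0.9794857
P_FNL = exp(-B^2*tau) = exp(-0.00187*31.3) = 0.9431490
k_eff = k_inf * P_TNL * P_FNL = 1.485909 * 0.9794857 * 0.9431490
k_eff = 1.3727

1.3727


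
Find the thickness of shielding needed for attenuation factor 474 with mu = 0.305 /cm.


x = ln(factor) / mu
x = ln(474) / 0.305
x = 20.201 cm

20.201


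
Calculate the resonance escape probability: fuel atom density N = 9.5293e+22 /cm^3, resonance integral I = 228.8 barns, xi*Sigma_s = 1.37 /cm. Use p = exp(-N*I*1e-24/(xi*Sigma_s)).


p = exp(-N * I * 1e-24 / (xi*Sigma_s))
p = exp(-9.5293e+22 * 228.8 * 1e-24 / 1.37)
p = 1.2256e-07

1.2256e-07


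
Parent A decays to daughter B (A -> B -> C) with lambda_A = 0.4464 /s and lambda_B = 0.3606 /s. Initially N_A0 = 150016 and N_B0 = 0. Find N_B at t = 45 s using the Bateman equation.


N_B(t) = lambda_A * N_A0 / (lambda_B - lambda_A) * [exp(-lambda_A*t) - exp(-lambda_B*t)]
exp(-0.4464*45) = 1.887524e-09; exp(-0.3606*45) = 8.968162e-08
N_B = 0.4464 * 150016 / (0.3606 - 0.4464) * (1.887524e-09 - 8.968162e-08)
N_B = 0.068524

0.068524


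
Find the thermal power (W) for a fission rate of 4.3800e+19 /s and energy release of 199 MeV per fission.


P = fission_rate * E_MeV * 1.602e-13
P = 4.3800e+19 * 199 * 1.602e-13
P = 1.3963e+09 W

1.3963e+09


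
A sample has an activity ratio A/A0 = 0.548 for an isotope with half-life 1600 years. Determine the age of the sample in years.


lambda = ln(2) / t_half = ln(2) / 1600 = 4.332170e-04 /yr
t = -ln(A/A0) / lambda
t = -ln(0.548) / 4.332170e-04
t = 1388.4 yr

1388.4


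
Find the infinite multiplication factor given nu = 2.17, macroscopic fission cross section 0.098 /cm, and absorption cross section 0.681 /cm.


k_inf = nu * Sigma_f / Sigma_a
k_inf = 2.17 * 0.098 / 0.681
k_inf = 0.31228

0.31228


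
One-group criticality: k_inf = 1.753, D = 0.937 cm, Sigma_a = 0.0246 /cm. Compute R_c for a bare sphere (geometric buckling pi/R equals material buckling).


L^2 = D / Sigma_a = 0.937 / 0.0246 = 38.08943 cm^2
B_m^2 = (k_inf - 1) / L^2 = (1.753 - 1) / 38.08943 = 0.01976926 /cm^2
For a bare sphere: B_g = pi/R, so R_c = pi / sqrt(B_m^2)
R_c = pi / sqrt(0.01976926) = 22.344 cm

22.344


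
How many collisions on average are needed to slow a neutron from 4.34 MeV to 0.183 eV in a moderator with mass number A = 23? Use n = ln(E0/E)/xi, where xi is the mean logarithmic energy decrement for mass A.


xi = 1 + (A-1)^2/(2A)*ln((A-1)/(A+1)) = 0.08448899 (for A = 23)
n = ln(E0/E) / xi
n = ln(4.34e6 / 0.183) / 0.08448899
n = ln(2.371585e+07) / 0.08448899 = 200.99

200.99


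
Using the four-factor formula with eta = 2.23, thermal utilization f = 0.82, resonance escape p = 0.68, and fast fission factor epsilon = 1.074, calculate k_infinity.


k_inf = eta * f * p * epsilon
k_inf = 2.23 * 0.82 * 0.68 * 1.074
k_inf = 1.3355

1.3355


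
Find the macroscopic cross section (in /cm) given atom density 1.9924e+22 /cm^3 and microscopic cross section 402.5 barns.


Sigma = N * sigma_barns * 1e-24
Sigma = 1.9924e+22 * 402.5 * 1e-24
Sigma = 8.0194 /cm

8.0194


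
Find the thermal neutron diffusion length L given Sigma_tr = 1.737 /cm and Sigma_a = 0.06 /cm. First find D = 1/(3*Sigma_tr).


D = 1 / (3 * Sigma_tr) = 1 / (3 * 1.737) = 0.1919017 cm
L = sqrt(D / Sigma_a)
L = sqrt(0.1919017 / 0.06)
L = 1.7884 cm

1.7884


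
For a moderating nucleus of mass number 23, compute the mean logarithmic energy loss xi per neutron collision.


xi = 1 + (A-1)^2/(2A) * ln((A-1)/(A+1))
xi = 1 + (23-1)^2/(2*23) * ln((23-1)/(23 +1))
xi = 0.084489

0.084489


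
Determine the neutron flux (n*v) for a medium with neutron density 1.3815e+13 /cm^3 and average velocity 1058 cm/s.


phi = n * v
phi = 1.3815e+13 * 1058
phi = 1.4616e+16 /cm^2/s

1.4616e+16


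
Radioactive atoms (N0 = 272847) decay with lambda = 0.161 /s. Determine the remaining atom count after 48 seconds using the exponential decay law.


N = N0 * exp(-lambda * t)
N = 272847 * exp(-0.161 * 48)
N = 120.14

120.14


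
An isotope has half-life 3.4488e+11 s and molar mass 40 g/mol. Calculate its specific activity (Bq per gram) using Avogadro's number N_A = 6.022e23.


lambda = ln(2) / t_half = ln(2) / 3.4488e+11 = 2.009821e-12 /s
SA = lambda * N_A / M
SA = 2.009821e-12 * 6.022e23 / 40
SA = 3.0258e+10 Bq/g

3.0258e+10
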